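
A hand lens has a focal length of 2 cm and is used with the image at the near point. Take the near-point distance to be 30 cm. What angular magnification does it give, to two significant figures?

16

M = 1 + D/f = 1 + 30/2 = 16.000.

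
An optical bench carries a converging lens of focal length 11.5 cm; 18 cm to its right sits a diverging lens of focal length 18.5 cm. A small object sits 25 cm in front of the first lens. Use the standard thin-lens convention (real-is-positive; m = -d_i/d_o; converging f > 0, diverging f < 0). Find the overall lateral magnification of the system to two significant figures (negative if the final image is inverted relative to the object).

Applying the thin-lens equation to the first lens, 1/11.5 = 1/25 + 1/d_i1, which gives d_i1 = 21.296 cm.
Its lateral magnification is m_1 = -d_i1/d_o1 = -(21.296)/25 = -0.8519.
This image would form 21.296 cm past lens 1, i.e. 3.296 cm beyond lens 2, so it is a virtual object for lens 2: d_o2 = 18 - 21.296 = -3.296 cm.
Applying the thin-lens equation again with f_2 = -18.5 cm and d_o2 = -3.296 cm gives d_i2 = 4.011 cm.
m_2 = -(4.011)/(-3.296) = 1.2168.
The system's lateral magnification is m_1 m_2 = (-0.8519)(1.2168) = -1.0365.

-1.0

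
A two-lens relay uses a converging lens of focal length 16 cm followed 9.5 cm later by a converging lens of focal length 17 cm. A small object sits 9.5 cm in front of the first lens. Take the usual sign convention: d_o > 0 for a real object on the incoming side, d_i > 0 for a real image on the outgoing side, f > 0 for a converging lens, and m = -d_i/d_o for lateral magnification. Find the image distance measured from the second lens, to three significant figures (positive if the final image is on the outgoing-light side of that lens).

Applying the thin-lens equation to the first lens, 1/16 = 1/9.5 + 1/d_i1, which gives d_i1 = -23.385 cm.
The intermediate image is virtual, 23.385 cm to the left of lens 1, so d_o2 = L - d_i1 = 9.5 - (-23.385) = 32.885 cm.
Applying the thin-lens equation again with f_2 = 17 cm and d_o2 = 32.885 cm gives d_i2 = 35.194 cm.

35.2 cm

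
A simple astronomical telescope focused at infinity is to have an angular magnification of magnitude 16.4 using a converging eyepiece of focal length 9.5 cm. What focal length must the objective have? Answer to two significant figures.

160 cm

|M| = f_obj/|f_eye|, so f_obj = |M| x |f_eye| = 16.4 x 9.5 = 155.800 cm.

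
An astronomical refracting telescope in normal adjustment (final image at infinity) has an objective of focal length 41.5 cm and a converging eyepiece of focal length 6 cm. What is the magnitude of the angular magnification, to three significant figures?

|M| = f_obj/|f_eye| = 41.5/6 = 6.917.

6.92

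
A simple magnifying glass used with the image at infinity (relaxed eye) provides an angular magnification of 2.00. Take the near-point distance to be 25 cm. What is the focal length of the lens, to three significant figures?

For the image at infinity, M = D/f.
f = D/M = 25/2.0 = 12.500 cm.

12.5 cm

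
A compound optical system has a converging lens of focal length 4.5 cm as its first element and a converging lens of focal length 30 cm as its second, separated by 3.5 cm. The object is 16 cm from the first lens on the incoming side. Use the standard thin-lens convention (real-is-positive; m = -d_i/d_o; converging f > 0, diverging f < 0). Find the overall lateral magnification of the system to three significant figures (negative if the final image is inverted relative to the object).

-0.358

Applying the thin-lens equation to the first lens, 1/4.5 = 1/16 + 1/d_i1, which gives d_i1 = 6.261 cm.
Its lateral magnification is m_1 = -d_i1/d_o1 = -(6.261)/16 = -0.3913.
This image would form 6.261 cm past lens 1, i.e. 2.761 cm beyond lens 2, so it is a virtual object for lens 2: d_o2 = 3.5 - 6.261 = -2.761 cm.
Applying the thin-lens equation again with f_2 = 30 cm and d_o2 = -2.761 cm gives d_i2 = 2.528 cm.
m_2 = -(2.528)/(-2.761) = 0.9157.
Overall magnification: m = m_1 m_2 = -0.3583.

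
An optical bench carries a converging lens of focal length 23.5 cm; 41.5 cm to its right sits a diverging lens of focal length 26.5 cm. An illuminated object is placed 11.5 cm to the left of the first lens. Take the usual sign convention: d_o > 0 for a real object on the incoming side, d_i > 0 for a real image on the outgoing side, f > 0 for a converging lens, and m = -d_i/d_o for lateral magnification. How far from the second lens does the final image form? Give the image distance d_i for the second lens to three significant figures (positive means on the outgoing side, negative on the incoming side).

-18.7 cm

Applying the thin-lens equation to the first lens, 1/23.5 = 1/11.5 + 1/d_i1, which gives d_i1 = -22.521 cm.
The intermediate image is virtual, 22.521 cm to the left of lens 1, so d_o2 = L - d_i1 = 41.5 - (-22.521) = 64.021 cm.
Applying the thin-lens equation again with f_2 = -26.5 cm and d_o2 = 64.021 cm gives d_i2 = -18.742 cm.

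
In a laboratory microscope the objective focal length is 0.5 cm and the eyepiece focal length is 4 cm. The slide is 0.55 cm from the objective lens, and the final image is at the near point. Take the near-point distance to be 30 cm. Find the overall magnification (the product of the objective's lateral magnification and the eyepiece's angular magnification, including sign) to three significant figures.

-85.0

Objective: 1/d_i = 1/f_obj - 1/d_o = 1/0.5 - 1/0.55 = 0.18182 cm^-1, so d_i = 5.500 cm.
m_obj = -d_i/d_o = -5.500/0.55 = -10.000.
Eyepiece angular magnification (image at near point): M_eye = 1 + D/f_e = 1 + 30/4 = 8.500.
Overall M = m_obj x M_eye = (-10.000)(8.500) = -85.00.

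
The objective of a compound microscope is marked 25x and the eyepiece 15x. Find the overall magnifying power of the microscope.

The overall magnification of a compound microscope is the product of the objective and eyepiece magnifications:
M = M_obj x M_eye = 25 x 15 = 375.

375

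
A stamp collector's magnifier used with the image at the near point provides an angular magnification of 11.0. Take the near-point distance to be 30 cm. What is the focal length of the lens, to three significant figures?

3.00 cm

For the image at the near point, M = 1 + D/f.
f = D/(M - 1) = 30/(11.0 - 1) = 3.000 cm.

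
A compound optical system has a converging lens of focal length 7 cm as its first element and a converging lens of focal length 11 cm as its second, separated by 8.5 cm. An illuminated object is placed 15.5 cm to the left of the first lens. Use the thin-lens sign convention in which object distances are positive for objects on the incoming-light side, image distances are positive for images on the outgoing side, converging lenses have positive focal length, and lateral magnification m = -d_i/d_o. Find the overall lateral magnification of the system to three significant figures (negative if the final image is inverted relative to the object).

-0.593

First lens: d_i1 = 1/(1/7 - 1/15.5) = 12.765 cm.
m_1 = -(12.765)/15.5 = -0.8235.
Since 12.765 cm > 8.5 cm, the first image lies past the second lens and serves as a virtual object: d_o2 = L - d_i1 = -4.265 cm.
Second lens: d_i2 = 1/(1/11 - 1/(-4.265)) = 3.073 cm.
m_2 = -(3.073)/(-4.265) = 0.7206.
Total m = m_1 x m_2 = (-0.8235)(0.7206) = -0.5934.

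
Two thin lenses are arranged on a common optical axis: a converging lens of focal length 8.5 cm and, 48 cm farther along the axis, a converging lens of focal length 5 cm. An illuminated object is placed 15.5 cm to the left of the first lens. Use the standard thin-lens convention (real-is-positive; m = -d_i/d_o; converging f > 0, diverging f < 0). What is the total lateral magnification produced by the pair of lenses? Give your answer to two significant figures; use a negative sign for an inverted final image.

0.25

First lens: d_i1 = 1/(1/8.5 - 1/15.5) = 18.821 cm.
m_1 = -(18.821)/15.5 = -1.2143.
The intermediate image is 18.821 cm to the right of lens 1, so d_o2 = L - d_i1 = 48 - 18.821 = 29.179 cm.
Second lens: d_i2 = 1/(1/5 - 1/(29.179)) = 6.034 cm.
m_2 = -(6.034)/(29.179) = -0.2068.
The system's lateral magnification is m_1 m_2 = (-1.2143)(-0.2068) = 0.2511.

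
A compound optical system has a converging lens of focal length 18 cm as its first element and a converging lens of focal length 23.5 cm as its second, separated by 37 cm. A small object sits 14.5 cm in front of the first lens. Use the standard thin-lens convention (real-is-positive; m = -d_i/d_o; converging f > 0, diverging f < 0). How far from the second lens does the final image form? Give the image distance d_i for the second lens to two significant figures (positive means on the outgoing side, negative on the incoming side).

Lens 1: 1/d_i1 = 1/f_1 - 1/d_o1 = 1/18 - 1/14.5 = -0.01341 cm^-1, so d_i1 = -74.571 cm.
The intermediate image is virtual, 74.571 cm to the left of lens 1, so d_o2 = L - d_i1 = 37 - (-74.571) = 111.571 cm.
Lens 2: 1/d_i2 = 1/f_2 - 1/d_o2 = 1/23.5 - 1/(111.571) = 0.03359 cm^-1, so d_i2 = 29.770 cm.

30 cm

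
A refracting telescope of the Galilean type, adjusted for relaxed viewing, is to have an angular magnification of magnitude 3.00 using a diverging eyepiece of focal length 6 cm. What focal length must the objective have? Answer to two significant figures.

|M| = f_obj/|f_eye|, so f_obj = |M| x |f_eye| = 3.0 x 6 = 18.000 cm.

18 cm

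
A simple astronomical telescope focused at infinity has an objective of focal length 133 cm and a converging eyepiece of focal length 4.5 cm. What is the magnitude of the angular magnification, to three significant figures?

29.6

|M| = f_obj/|f_eye| = 133/4.5 = 29.556.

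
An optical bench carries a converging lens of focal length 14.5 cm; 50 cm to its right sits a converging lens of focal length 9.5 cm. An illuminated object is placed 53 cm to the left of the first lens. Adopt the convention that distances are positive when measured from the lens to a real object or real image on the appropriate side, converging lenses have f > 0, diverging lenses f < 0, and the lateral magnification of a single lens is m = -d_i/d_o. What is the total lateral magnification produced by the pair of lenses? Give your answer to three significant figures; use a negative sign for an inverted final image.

Applying the thin-lens equation to the first lens, 1/14.5 = 1/53 + 1/d_i1, which gives d_i1 = 19.961 cm.
Its lateral magnification is m_1 = -d_i1/d_o1 = -(19.961)/53 = -0.3766.
Object distance for lens 2: d_o2 = 50 - 19.961 = 30.039 cm.
Applying the thin-lens equation again with f_2 = 9.5 cm and d_o2 = 30.039 cm gives d_i2 = 13.894 cm.
m_2 = -(13.894)/(30.039) = -0.4625.
Total m = m_1 x m_2 = (-0.3766)(-0.4625) = 0.1742.

0.174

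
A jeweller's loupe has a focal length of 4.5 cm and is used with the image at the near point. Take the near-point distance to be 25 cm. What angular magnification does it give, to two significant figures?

M = 1 + D/f = 1 + 25/4.5 = 6.556.

6.6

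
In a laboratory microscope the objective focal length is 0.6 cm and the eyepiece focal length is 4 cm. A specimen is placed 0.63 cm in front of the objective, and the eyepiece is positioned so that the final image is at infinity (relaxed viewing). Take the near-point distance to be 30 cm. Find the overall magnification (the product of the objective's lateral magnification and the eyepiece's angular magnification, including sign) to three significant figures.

Objective: 1/d_i = 1/f_obj - 1/d_o = 1/0.6 - 1/0.63 = 0.07937 cm^-1, so d_i = 12.600 cm.
m_obj = -d_i/d_o = -12.600/0.63 = -20.000.
Eyepiece angular magnification (image at infinity): M_eye = D/f_e = 30/4 = 7.500.
Overall M = m_obj x M_eye = (-20.000)(7.500) = -150.00.

-150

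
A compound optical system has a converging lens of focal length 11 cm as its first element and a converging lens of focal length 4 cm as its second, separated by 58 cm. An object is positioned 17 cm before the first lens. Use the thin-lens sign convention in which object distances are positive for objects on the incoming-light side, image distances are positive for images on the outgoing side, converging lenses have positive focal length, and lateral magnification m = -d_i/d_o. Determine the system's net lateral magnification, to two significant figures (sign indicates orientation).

Applying the thin-lens equation to the first lens, 1/11 = 1/17 + 1/d_i1, which gives d_i1 = 31.167 cm.
Its lateral magnification is m_1 = -d_i1/d_o1 = -(31.167)/17 = -1.8333.
That image sits 26.833 cm in front of the second lens, so d_o2 = 26.833 cm.
Applying the thin-lens equation again with f_2 = 4 cm and d_o2 = 26.833 cm gives d_i2 = 4.701 cm.
m_2 = -(4.701)/(26.833) = -0.1752.
Overall magnification: m = m_1 m_2 = 0.3212.

0.32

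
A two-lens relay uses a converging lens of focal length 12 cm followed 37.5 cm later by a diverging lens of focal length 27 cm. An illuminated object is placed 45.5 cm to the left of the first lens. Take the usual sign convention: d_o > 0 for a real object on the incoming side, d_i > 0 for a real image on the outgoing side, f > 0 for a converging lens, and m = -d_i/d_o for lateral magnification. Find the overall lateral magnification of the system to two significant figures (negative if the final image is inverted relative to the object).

Applying the thin-lens equation to the first lens, 1/12 = 1/45.5 + 1/d_i1, which gives d_i1 = 16.299 cm.
Its lateral magnification is m_1 = -d_i1/d_o1 = -(16.299)/45.5 = -0.3582.
Object distance for lens 2: d_o2 = 37.5 - 16.299 = 21.201 cm.
Applying the thin-lens equation again with f_2 = -27 cm and d_o2 = 21.201 cm gives d_i2 = -11.876 cm.
m_2 = -(-11.876)/(21.201) = 0.5601.
Overall magnification: m = m_1 m_2 = -0.2007.

-0.20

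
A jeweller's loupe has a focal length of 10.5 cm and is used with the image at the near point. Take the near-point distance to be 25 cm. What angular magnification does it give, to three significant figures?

M = 1 + D/f = 1 + 25/10.5 = 3.381.

3.38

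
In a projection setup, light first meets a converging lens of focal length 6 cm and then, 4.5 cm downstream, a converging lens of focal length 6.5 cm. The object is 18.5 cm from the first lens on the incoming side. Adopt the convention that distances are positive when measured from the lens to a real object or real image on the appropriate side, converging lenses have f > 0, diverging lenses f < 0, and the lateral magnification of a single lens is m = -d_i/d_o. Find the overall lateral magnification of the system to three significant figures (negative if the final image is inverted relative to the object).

Lens 1: 1/d_i1 = 1/f_1 - 1/d_o1 = 1/6 - 1/18.5 = 0.11261 cm^-1, so d_i1 = 8.880 cm.
m_1 = -(8.880)/18.5 = -0.4800.
This image would form 8.880 cm past lens 1, i.e. 4.380 cm beyond lens 2, so it is a virtual object for lens 2: d_o2 = 4.5 - 8.880 = -4.380 cm.
Lens 2: 1/d_i2 = 1/f_2 - 1/d_o2 = 1/6.5 - 1/(-4.380) = 0.38216 cm^-1, so d_i2 = 2.617 cm.
m_2 = -(2.617)/(-4.380) = 0.5974.
Total m = m_1 x m_2 = (-0.4800)(0.5974) = -0.2868.

-0.287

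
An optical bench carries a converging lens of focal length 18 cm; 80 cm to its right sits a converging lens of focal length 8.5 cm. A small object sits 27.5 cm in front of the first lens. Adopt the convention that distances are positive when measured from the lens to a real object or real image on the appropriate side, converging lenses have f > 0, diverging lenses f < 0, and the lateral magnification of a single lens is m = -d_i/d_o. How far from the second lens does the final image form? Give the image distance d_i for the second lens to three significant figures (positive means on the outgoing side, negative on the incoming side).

First lens: d_i1 = 1/(1/18 - 1/27.5) = 52.105 cm.
The intermediate image is 52.105 cm to the right of lens 1, so d_o2 = L - d_i1 = 80 - 52.105 = 27.895 cm.
Second lens: d_i2 = 1/(1/8.5 - 1/(27.895)) = 12.225 cm.

12.2 cm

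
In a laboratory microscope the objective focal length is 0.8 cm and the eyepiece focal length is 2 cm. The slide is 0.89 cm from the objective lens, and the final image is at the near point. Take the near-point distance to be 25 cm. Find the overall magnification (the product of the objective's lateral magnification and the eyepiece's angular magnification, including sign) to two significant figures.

Objective: 1/d_i = 1/f_obj - 1/d_o = 1/0.8 - 1/0.89 = 0.12640 cm^-1, so d_i = 7.911 cm.
m_obj = -d_i/d_o = -7.911/0.89 = -8.889.
Eyepiece angular magnification (image at near point): M_eye = 1 + D/f_e = 1 + 25/2 = 13.500.
Overall M = m_obj x M_eye = (-8.889)(13.500) = -120.00.

-120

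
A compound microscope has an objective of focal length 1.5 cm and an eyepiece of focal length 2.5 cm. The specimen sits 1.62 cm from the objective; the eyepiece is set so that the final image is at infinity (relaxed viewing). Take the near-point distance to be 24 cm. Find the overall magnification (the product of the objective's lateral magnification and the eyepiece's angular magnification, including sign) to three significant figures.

-120

Objective: 1/d_i = 1/f_obj - 1/d_o = 1/1.5 - 1/1.62 = 0.04938 cm^-1, so d_i = 20.250 cm.
m_obj = -d_i/d_o = -20.250/1.62 = -12.500.
Eyepiece angular magnification (image at infinity): M_eye = D/f_e = 24/2.5 = 9.600.
Overall M = m_obj x M_eye = (-12.500)(9.600) = -120.00.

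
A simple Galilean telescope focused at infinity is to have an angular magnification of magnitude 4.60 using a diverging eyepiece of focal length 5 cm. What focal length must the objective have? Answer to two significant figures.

23 cm

|M| = f_obj/|f_eye|, so f_obj = |M| x |f_eye| = 4.6 x 5 = 23.000 cm.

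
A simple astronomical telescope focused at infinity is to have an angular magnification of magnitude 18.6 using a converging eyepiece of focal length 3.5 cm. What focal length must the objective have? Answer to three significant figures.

|M| = f_obj/|f_eye|, so f_obj = |M| x |f_eye| = 18.6 x 3.5 = 65.100 cm.

65.1 cm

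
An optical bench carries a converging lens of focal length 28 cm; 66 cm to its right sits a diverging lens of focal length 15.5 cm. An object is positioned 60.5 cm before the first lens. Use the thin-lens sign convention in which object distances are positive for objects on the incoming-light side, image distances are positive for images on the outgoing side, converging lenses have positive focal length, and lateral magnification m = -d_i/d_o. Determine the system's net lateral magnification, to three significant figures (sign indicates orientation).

-0.455

First lens: d_i1 = 1/(1/28 - 1/60.5) = 52.123 cm.
m_1 = -(52.123)/60.5 = -0.8615.
That image sits 13.877 cm in front of the second lens, so d_o2 = 13.877 cm.
Second lens: d_i2 = 1/(1/(-15.5) - 1/(13.877)) = -7.322 cm.
m_2 = -(-7.322)/(13.877) = 0.5276.
Total m = m_1 x m_2 = (-0.8615)(0.5276) = -0.4546.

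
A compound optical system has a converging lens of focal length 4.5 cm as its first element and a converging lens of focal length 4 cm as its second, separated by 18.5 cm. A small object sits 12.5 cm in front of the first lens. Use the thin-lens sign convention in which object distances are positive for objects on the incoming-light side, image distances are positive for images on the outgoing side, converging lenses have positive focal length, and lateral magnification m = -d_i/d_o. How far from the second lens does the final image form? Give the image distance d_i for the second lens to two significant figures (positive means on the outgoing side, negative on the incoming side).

6.1 cm

Lens 1: 1/d_i1 = 1/f_1 - 1/d_o1 = 1/4.5 - 1/12.5 = 0.14222 cm^-1, so d_i1 = 7.031 cm.
That image sits 11.469 cm in front of the second lens, so d_o2 = 11.469 cm.
Lens 2: 1/d_i2 = 1/f_2 - 1/d_o2 = 1/4 - 1/(11.469) = 0.16281 cm^-1, so d_i2 = 6.142 cm.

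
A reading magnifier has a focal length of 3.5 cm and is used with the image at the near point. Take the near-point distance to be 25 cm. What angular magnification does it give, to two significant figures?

8.1

M = 1 + D/f = 1 + 25/3.5 = 8.143.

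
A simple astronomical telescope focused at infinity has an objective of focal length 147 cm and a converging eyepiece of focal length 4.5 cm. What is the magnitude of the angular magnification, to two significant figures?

33

|M| = f_obj/|f_eye| = 147/4.5 = 32.667.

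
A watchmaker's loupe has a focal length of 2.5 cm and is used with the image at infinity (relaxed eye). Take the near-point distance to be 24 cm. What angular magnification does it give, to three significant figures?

9.60

M = D/f = 24/2.5 = 9.600.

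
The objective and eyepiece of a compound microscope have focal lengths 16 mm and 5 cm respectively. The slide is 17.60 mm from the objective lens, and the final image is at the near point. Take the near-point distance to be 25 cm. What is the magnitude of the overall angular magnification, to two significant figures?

60

Convert to cm: f_obj = 16 mm = 1.6 cm; d_o = 17.60 mm = 1.76 cm.
Objective: 1/d_i = 1/f_obj - 1/d_o = 1/1.6 - 1/1.76 = 0.05682 cm^-1, so d_i = 17.600 cm.
m_obj = -d_i/d_o = -17.600/1.76 = -10.000.
Eyepiece angular magnification (image at near point): M_eye = 1 + D/f_e = 1 + 25/5 = 6.000.
Overall M = m_obj x M_eye = (-10.000)(6.000) = -60.00.
|M| = 60.00.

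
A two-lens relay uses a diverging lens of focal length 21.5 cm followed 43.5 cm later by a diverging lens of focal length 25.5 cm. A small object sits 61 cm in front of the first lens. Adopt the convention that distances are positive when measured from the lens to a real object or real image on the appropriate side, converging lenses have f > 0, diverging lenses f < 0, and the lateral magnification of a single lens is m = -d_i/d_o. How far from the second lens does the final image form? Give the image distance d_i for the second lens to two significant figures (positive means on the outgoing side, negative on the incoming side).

Lens 1: 1/d_i1 = 1/f_1 - 1/d_o1 = 1/(-21.5) - 1/61 = -0.06291 cm^-1, so d_i1 = -15.897 cm.
The intermediate image is virtual, 15.897 cm to the left of lens 1, so d_o2 = L - d_i1 = 43.5 - (-15.897) = 59.397 cm.
Lens 2: 1/d_i2 = 1/f_2 - 1/d_o2 = 1/(-25.5) - 1/(59.397) = -0.05605 cm^-1, so d_i2 = -17.841 cm.

-18 cm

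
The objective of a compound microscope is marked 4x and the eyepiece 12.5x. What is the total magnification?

50

The overall magnification of a compound microscope is the product of the objective and eyepiece magnifications:
M = M_obj x M_eye = 4 x 12.5 = 50.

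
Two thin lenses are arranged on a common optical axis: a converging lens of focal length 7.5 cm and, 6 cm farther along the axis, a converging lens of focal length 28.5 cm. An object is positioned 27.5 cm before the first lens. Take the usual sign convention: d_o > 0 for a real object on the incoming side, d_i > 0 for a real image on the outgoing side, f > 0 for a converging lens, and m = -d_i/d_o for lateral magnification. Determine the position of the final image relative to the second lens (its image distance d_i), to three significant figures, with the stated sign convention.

3.75 cm

Lens 1: 1/d_i1 = 1/f_1 - 1/d_o1 = 1/7.5 - 1/27.5 = 0.09697 cm^-1, so d_i1 = 10.312 cm.
This image would form 10.312 cm past lens 1, i.e. 4.312 cm beyond lens 2, so it is a virtual object for lens 2: d_o2 = 6 - 10.312 = -4.312 cm.
Lens 2: 1/d_i2 = 1/f_2 - 1/d_o2 = 1/28.5 - 1/(-4.312) = 0.26697 cm^-1, so d_i2 = 3.746 cm.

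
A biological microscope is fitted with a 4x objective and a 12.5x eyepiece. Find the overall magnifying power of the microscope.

50

The overall magnification of a compound microscope is the product of the objective and eyepiece magnifications:
M = M_obj x M_eye = 4 x 12.5 = 50.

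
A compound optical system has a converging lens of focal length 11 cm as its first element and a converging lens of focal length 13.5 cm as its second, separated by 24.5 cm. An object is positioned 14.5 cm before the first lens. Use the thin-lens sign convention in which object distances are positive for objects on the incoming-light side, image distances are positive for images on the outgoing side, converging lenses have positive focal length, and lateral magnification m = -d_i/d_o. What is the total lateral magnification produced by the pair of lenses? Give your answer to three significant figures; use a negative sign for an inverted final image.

-1.23

Applying the thin-lens equation to the first lens, 1/11 = 1/14.5 + 1/d_i1, which gives d_i1 = 45.571 cm.
Its lateral magnification is m_1 = -d_i1/d_o1 = -(45.571)/14.5 = -3.1429.
This image would form 45.571 cm past lens 1, i.e. 21.071 cm beyond lens 2, so it is a virtual object for lens 2: d_o2 = 24.5 - 45.571 = -21.071 cm.
Applying the thin-lens equation again with f_2 = 13.5 cm and d_o2 = -21.071 cm gives d_i2 = 8.228 cm.
m_2 = -(8.228)/(-21.071) = 0.3905.
Total m = m_1 x m_2 = (-3.1429)(0.3905) = -1.2273.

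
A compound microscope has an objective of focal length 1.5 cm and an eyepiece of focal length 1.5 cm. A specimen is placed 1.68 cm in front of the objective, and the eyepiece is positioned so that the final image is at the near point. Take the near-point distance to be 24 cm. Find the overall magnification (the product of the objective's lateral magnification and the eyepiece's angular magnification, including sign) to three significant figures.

Objective: 1/d_i = 1/f_obj - 1/d_o = 1/1.5 - 1/1.68 = 0.07143 cm^-1, so d_i = 14.000 cm.
m_obj = -d_i/d_o = -14.000/1.68 = -8.333.
Eyepiece angular magnification (image at near point): M_eye = 1 + D/f_e = 1 + 24/1.5 = 17.000.
Overall M = m_obj x M_eye = (-8.333)(17.000) = -141.67.

-142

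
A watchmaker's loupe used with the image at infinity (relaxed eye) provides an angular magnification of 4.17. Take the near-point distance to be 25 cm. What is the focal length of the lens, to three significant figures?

For the image at infinity, M = D/f.
f = D/M = 25/4.17 = 5.995 cm.

6.00 cm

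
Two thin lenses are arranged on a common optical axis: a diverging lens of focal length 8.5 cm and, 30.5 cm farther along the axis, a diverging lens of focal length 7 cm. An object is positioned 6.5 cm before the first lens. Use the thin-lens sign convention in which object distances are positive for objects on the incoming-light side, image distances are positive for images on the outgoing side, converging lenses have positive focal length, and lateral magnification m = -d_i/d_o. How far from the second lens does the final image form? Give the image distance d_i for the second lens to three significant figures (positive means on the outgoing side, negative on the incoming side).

Applying the thin-lens equation to the first lens, 1/(-8.5) = 1/6.5 + 1/d_i1, which gives d_i1 = -3.683 cm.
With d_i1 < 0 the first image is virtual and lies on the object side; the object distance for lens 2 is d_o2 = 30.5 - (-3.683) = 34.183 cm.
Applying the thin-lens equation again with f_2 = -7 cm and d_o2 = 34.183 cm gives d_i2 = -5.810 cm.

-5.81 cm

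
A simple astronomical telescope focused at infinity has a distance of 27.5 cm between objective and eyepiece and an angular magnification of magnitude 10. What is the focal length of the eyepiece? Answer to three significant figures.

2.50 cm

In normal adjustment the tube length equals f_obj + f_eye and |M| = f_obj/f_eye.
So f_obj = 10 f_eye and 10 f_eye + f_eye = 27.5 cm, giving f_eye = 27.5/11 = 2.500 cm and f_obj = 25.000 cm.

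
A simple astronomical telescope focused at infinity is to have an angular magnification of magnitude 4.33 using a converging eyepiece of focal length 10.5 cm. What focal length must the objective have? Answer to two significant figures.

45 cm

|M| = f_obj/|f_eye|, so f_obj = |M| x |f_eye| = 4.33 x 10.5 = 45.465 cm.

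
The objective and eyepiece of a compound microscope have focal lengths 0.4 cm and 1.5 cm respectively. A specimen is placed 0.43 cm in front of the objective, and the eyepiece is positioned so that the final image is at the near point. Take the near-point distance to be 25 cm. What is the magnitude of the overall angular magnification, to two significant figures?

Objective: 1/d_i = 1/f_obj - 1/d_o = 1/0.4 - 1/0.43 = 0.17442 cm^-1, so d_i = 5.733 cm.
m_obj = -d_i/d_o = -5.733/0.43 = -13.333.
Eyepiece angular magnification (image at near point): M_eye = 1 + D/f_e = 1 + 25/1.5 = 17.667.
Overall M = m_obj x M_eye = (-13.333)(17.667) = -235.56.
|M| = 235.56.

240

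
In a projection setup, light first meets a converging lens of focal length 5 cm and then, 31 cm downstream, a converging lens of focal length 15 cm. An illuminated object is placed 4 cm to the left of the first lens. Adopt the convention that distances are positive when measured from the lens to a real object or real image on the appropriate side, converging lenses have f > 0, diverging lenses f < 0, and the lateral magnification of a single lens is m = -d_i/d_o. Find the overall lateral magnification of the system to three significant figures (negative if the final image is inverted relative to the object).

-2.08

First lens: d_i1 = 1/(1/5 - 1/4) = -20.000 cm.
m_1 = -(-20.000)/4 = 5.0000.
The intermediate image is virtual, 20.000 cm to the left of lens 1, so d_o2 = L - d_i1 = 31 - (-20.000) = 51.000 cm.
Second lens: d_i2 = 1/(1/15 - 1/(51.000)) = 21.250 cm.
m_2 = -(21.250)/(51.000) = -0.4167.
The system's lateral magnification is m_1 m_2 = (5.0000)(-0.4167) = -2.0833.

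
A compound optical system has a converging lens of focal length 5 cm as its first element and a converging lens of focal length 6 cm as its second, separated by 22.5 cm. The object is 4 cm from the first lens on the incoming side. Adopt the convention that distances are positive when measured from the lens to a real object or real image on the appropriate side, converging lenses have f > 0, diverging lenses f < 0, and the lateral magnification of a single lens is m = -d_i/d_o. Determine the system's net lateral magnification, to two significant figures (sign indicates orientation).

-0.82

First lens: d_i1 = 1/(1/5 - 1/4) = -20.000 cm.
m_1 = -(-20.000)/4 = 5.0000.
The intermediate image is virtual, 20.000 cm to the left of lens 1, so d_o2 = L - d_i1 = 22.5 - (-20.000) = 42.500 cm.
Second lens: d_i2 = 1/(1/6 - 1/(42.500)) = 6.986 cm.
m_2 = -(6.986)/(42.500) = -0.1644.
Overall magnification: m = m_1 m_2 = -0.8219.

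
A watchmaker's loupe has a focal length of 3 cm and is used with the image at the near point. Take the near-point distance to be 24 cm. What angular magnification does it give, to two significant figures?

9.0

M = 1 + D/f = 1 + 24/3 = 9.000.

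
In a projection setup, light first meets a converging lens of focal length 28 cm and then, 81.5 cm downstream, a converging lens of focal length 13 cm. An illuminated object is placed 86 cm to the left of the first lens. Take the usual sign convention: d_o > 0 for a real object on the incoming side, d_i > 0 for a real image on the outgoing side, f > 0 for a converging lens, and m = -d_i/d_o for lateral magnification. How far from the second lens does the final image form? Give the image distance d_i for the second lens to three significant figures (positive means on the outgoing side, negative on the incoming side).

19.3 cm

First lens: d_i1 = 1/(1/28 - 1/86) = 41.517 cm.
Object distance for lens 2: d_o2 = 81.5 - 41.517 = 39.983 cm.
Second lens: d_i2 = 1/(1/13 - 1/(39.983)) = 19.263 cm.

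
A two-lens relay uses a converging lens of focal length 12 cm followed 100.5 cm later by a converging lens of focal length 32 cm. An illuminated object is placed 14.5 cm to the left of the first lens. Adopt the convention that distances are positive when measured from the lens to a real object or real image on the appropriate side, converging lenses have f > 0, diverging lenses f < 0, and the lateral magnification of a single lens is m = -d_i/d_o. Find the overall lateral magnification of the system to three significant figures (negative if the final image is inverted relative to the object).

Applying the thin-lens equation to the first lens, 1/12 = 1/14.5 + 1/d_i1, which gives d_i1 = 69.600 cm.
Its lateral magnification is m_1 = -d_i1/d_o1 = -(69.600)/14.5 = -4.8000.
Object distance for lens 2: d_o2 = 100.5 - 69.600 = 30.900 cm.
Applying the thin-lens equation again with f_2 = 32 cm and d_o2 = 30.900 cm gives d_i2 = -898.909 cm.
m_2 = -(-898.909)/(30.900) = 29.0909.
Overall magnification: m = m_1 m_2 = -139.6364.

-140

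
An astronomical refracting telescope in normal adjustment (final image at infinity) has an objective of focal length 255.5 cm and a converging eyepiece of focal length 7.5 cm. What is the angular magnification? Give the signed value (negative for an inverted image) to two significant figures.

-34

M = -f_obj/f_eye = -255.5/(7.5) = -34.067.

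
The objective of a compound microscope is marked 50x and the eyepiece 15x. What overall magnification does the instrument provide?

750

The overall magnification of a compound microscope is the product of the objective and eyepiece magnifications:
M = M_obj x M_eye = 50 x 15 = 750.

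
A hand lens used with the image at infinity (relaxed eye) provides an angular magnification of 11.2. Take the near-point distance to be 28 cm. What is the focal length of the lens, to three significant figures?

For the image at infinity, M = D/f.
f = D/M = 28/11.2 = 2.500 cm.

2.50 cm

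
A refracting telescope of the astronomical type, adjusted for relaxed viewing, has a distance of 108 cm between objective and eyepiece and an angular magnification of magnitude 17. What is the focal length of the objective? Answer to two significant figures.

In normal adjustment the tube length equals f_obj + f_eye and |M| = f_obj/f_eye.
So f_obj = 17 f_eye and 17 f_eye + f_eye = 108 cm, giving f_eye = 108/18 = 6.000 cm and f_obj = 102.000 cm.

100 cm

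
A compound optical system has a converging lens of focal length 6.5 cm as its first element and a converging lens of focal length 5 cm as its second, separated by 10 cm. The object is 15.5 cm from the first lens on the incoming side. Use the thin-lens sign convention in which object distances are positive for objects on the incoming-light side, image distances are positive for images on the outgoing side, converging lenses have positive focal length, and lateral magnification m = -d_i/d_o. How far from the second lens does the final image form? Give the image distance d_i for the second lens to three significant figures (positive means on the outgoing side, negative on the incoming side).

Applying the thin-lens equation to the first lens, 1/6.5 = 1/15.5 + 1/d_i1, which gives d_i1 = 11.194 cm.
Since 11.194 cm > 10 cm, the first image lies past the second lens and serves as a virtual object: d_o2 = L - d_i1 = -1.194 cm.
Applying the thin-lens equation again with f_2 = 5 cm and d_o2 = -1.194 cm gives d_i2 = 0.964 cm.

0.964 cm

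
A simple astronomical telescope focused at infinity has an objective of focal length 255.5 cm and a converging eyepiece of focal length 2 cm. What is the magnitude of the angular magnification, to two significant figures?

130

|M| = f_obj/|f_eye| = 255.5/2 = 127.750.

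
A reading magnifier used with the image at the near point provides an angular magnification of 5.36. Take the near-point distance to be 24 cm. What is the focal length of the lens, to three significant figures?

5.50 cm

For the image at the near point, M = 1 + D/f.
f = D/(M - 1) = 24/(5.36 - 1) = 5.505 cm.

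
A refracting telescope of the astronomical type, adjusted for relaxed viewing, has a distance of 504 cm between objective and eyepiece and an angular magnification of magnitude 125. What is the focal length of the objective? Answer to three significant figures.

In normal adjustment the tube length equals f_obj + f_eye and |M| = f_obj/f_eye.
So f_obj = 125 f_eye and 125 f_eye + f_eye = 504 cm, giving f_eye = 504/126 = 4.000 cm and f_obj = 500.000 cm.

500 cm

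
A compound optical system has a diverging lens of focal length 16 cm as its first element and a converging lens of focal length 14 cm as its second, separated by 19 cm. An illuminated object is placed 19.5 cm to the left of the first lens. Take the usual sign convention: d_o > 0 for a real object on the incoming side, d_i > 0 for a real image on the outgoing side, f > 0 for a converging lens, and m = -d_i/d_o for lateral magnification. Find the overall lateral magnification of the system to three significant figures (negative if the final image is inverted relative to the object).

Lens 1: 1/d_i1 = 1/f_1 - 1/d_o1 = 1/(-16) - 1/19.5 = -0.11378 cm^-1, so d_i1 = -8.789 cm.
m_1 = -(-8.789)/19.5 = 0.4507.
With d_i1 < 0 the first image is virtual and lies on the object side; the object distance for lens 2 is d_o2 = 19 - (-8.789) = 27.789 cm.
Lens 2: 1/d_i2 = 1/f_2 - 1/d_o2 = 1/14 - 1/(27.789) = 0.03544 cm^-1, so d_i2 = 28.215 cm.
m_2 = -(28.215)/(27.789) = -1.0153.
Overall magnification: m = m_1 m_2 = -0.4576.

-0.458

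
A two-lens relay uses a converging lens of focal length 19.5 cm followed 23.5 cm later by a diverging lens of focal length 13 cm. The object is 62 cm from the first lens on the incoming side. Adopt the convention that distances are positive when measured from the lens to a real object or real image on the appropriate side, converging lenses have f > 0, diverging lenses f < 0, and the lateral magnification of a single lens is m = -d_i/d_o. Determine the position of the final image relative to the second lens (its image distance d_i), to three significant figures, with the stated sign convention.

Applying the thin-lens equation to the first lens, 1/19.5 = 1/62 + 1/d_i1, which gives d_i1 = 28.447 cm.
Since 28.447 cm > 23.5 cm, the first image lies past the second lens and serves as a virtual object: d_o2 = L - d_i1 = -4.947 cm.
Applying the thin-lens equation again with f_2 = -13 cm and d_o2 = -4.947 cm gives d_i2 = 7.986 cm.

7.99 cm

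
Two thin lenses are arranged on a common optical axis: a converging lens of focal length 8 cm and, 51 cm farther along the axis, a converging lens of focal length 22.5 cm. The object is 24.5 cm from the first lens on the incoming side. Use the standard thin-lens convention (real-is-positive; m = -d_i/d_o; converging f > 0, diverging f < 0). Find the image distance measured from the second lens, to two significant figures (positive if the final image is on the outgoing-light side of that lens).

Applying the thin-lens equation to the first lens, 1/8 = 1/24.5 + 1/d_i1, which gives d_i1 = 11.879 cm.
Object distance for lens 2: d_o2 = 51 - 11.879 = 39.121 cm.
Applying the thin-lens equation again with f_2 = 22.5 cm and d_o2 = 39.121 cm gives d_i2 = 52.958 cm.

53 cm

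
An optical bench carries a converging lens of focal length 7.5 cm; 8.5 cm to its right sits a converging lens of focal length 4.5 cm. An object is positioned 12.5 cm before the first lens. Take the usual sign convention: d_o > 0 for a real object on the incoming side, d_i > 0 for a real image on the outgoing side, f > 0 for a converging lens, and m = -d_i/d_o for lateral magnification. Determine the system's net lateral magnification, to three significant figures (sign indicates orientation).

-0.458

Applying the thin-lens equation to the first lens, 1/7.5 = 1/12.5 + 1/d_i1, which gives d_i1 = 18.750 cm.
Its lateral magnification is m_1 = -d_i1/d_o1 = -(18.750)/12.5 = -1.5000.
Since 18.750 cm > 8.5 cm, the first image lies past the second lens and serves as a virtual object: d_o2 = L - d_i1 = -10.250 cm.
Applying the thin-lens equation again with f_2 = 4.5 cm and d_o2 = -10.250 cm gives d_i2 = 3.127 cm.
m_2 = -(3.127)/(-10.250) = 0.3051.
Overall magnification: m = m_1 m_2 = -0.4576.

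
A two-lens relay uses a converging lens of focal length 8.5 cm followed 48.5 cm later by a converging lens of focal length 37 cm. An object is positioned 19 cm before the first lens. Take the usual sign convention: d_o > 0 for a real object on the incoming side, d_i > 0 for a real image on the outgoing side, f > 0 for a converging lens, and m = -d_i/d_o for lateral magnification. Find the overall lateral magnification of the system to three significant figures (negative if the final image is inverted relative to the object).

Lens 1: 1/d_i1 = 1/f_1 - 1/d_o1 = 1/8.5 - 1/19 = 0.06502 cm^-1, so d_i1 = 15.381 cm.
m_1 = -(15.381)/19 = -0.8095.
Object distance for lens 2: d_o2 = 48.5 - 15.381 = 33.119 cm.
Lens 2: 1/d_i2 = 1/f_2 - 1/d_o2 = 1/37 - 1/(33.119) = -0.00317 cm^-1, so d_i2 = -315.748 cm.
m_2 = -(-315.748)/(33.119) = 9.5337.
Total m = m_1 x m_2 = (-0.8095)(9.5337) = -7.7178.

-7.72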